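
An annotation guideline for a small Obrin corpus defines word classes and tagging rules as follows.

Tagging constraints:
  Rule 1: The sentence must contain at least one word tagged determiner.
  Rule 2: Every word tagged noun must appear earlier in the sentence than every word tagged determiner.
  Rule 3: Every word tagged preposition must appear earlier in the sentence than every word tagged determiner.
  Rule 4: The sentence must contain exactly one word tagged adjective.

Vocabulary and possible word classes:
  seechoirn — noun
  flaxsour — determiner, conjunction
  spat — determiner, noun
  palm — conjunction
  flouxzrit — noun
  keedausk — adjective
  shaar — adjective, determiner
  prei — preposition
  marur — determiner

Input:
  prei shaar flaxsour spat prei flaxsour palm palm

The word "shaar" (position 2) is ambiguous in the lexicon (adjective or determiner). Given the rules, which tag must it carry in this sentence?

adjective

Candidates per position — 1:prei {preposition}; 2:shaar {adjective,determiner}; 3:flaxsour {determiner,conjunction}; 4:spat {determiner,noun}; 5:prei {preposition}; 6:flaxsour {determiner,conjunction}; 7:palm {conjunction}; 8:palm {conjunction}.
Position 2: determiner is ruled out by rule 3; that leaves adjective.
Position 3: determiner is ruled out by rule 3; that leaves conjunction.
Position 4: determiner is ruled out by rule 3; that leaves noun.
Position 6: conjunction is ruled out by rule 1; that leaves determiner.
So the tagging must be: preposition adjective conjunction noun preposition determiner conjunction conjunction.
Rule-by-rule: rule 1 ok; rule 2 ok; rule 3 ok; rule 4 ok.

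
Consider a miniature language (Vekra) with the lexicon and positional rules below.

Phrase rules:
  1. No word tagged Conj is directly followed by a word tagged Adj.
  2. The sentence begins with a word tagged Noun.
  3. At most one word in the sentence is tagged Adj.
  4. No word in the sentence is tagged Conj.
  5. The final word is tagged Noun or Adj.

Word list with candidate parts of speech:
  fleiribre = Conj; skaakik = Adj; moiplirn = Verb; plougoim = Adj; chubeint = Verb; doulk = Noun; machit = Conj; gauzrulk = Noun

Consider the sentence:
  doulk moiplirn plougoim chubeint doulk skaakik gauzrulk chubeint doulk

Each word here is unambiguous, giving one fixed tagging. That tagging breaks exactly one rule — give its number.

3

Fixed tagging: Noun Verb Adj Verb Noun Adj Noun Verb Noun.
Checking each rule: R1 holds, R2 holds, R3 violated, R4 holds, R5 holds.
Only rule 3 fails.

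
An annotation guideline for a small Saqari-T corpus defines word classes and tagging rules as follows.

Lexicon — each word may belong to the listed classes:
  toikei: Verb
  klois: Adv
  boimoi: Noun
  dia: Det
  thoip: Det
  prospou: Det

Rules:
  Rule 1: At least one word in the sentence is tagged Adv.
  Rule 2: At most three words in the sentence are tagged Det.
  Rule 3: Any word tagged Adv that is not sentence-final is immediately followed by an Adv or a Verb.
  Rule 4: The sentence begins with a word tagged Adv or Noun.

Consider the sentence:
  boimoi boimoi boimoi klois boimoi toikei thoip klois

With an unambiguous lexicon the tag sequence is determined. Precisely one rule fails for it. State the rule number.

Fixed tagging: Noun Noun Noun Adv Noun Verb Det Adv.
Rule check: R1 pass, R2 pass, R3 fail, R4 pass.
Only rule 3 fails.

3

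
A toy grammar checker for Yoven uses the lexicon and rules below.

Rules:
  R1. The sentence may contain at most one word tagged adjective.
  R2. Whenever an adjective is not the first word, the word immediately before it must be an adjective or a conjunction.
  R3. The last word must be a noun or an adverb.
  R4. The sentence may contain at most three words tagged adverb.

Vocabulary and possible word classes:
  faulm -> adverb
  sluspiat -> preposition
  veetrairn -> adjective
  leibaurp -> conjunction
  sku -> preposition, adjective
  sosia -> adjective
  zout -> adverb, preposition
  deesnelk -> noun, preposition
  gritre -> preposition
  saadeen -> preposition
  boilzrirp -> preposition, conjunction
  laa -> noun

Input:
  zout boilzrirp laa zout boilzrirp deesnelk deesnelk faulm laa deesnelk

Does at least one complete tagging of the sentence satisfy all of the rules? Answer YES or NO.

YES

Candidates per position — 1:zout {adverb,preposition}; 2:boilzrirp {preposition,conjunction}; 3:laa {noun}; 4:zout {adverb,preposition}; 5:boilzrirp {preposition,conjunction}; 6:deesnelk {noun,preposition}; 7:deesnelk {noun,preposition}; 8:faulm {adverb}; 9:laa {noun}; 10:deesnelk {noun,preposition}.
One satisfying assignment: adverb preposition noun preposition conjunction preposition preposition adverb noun noun.
Rule-by-rule: rule 1 ok; rule 2 ok; rule 3 ok; rule 4 ok.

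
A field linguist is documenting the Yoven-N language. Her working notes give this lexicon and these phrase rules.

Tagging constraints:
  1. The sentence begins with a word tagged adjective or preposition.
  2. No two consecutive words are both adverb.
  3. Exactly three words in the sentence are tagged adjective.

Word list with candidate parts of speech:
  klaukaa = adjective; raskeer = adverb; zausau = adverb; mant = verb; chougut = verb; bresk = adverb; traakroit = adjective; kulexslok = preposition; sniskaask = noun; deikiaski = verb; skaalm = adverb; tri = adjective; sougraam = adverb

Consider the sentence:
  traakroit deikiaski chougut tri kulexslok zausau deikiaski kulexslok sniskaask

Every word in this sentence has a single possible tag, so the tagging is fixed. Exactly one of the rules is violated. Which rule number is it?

Fixed tagging: adjective verb verb adjective preposition adverb verb preposition noun.
Rule check: R1 holds, R2 holds, R3 violated.
Only rule 3 fails.

3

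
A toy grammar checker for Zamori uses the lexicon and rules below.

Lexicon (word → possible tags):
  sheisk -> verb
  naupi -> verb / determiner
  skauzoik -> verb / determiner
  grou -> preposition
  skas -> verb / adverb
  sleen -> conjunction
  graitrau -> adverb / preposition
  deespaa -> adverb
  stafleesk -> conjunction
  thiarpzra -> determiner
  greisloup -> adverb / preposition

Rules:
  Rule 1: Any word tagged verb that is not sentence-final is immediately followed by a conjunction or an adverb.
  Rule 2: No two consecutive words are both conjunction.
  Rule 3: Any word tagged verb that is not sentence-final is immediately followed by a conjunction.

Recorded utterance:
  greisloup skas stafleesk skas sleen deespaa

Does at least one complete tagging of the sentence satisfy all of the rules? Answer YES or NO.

YES

Candidates per position — 1:greisloup {adverb,preposition}; 2:skas {verb,adverb}; 3:stafleesk {conjunction}; 4:skas {verb,adverb}; 5:sleen {conjunction}; 6:deespaa {adverb}.
One satisfying assignment: adverb verb conjunction adverb conjunction adverb.
Rule-by-rule: rule 1 holds; rule 2 holds; rule 3 holds.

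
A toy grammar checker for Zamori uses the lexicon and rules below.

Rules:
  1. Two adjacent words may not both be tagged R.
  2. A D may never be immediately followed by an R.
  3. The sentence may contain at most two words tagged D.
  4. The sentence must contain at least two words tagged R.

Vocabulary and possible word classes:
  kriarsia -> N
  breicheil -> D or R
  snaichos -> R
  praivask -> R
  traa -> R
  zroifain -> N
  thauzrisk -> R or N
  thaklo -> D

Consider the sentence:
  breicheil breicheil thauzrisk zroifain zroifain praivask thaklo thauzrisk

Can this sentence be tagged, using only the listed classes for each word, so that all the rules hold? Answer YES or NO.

YES

Candidates per position — 1:breicheil {D,R}; 2:breicheil {D,R}; 3:thauzrisk {R,N}; 4:zroifain {N}; 5:zroifain {N}; 6:praivask {R}; 7:thaklo {D}; 8:thauzrisk {R,N}.
One satisfying assignment: R D N N N R D N.
Check: rule 1 holds; rule 2 holds; rule 3 holds; rule 4 holds.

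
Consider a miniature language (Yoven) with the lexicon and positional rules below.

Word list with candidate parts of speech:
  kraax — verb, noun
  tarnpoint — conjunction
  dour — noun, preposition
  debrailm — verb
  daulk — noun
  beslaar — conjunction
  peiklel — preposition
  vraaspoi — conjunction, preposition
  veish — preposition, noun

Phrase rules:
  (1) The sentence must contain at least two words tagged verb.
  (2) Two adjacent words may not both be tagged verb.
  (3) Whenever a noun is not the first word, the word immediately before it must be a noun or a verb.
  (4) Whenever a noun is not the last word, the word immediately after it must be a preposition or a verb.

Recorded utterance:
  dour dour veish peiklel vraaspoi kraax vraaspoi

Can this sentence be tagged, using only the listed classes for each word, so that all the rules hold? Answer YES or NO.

Candidates per position — 1:dour {noun,preposition}; 2:dour {noun,preposition}; 3:veish {preposition,noun}; 4:peiklel {preposition}; 5:vraaspoi {conjunction,preposition}; 6:kraax {verb,noun}; 7:vraaspoi {conjunction,preposition}.
Rule 1 cannot be satisfied by any choice of tags from the lexicon.
So there is no consistent tagging.

NO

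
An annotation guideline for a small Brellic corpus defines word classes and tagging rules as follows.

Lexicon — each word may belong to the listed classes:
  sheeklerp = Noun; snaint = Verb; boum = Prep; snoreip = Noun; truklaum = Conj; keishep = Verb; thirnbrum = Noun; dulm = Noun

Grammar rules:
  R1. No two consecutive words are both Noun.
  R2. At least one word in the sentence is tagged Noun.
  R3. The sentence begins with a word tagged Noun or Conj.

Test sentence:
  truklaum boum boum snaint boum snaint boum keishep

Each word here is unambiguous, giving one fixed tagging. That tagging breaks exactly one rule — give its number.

2

Fixed tagging: Conj Prep Prep Verb Prep Verb Prep Verb.
Checking each rule: R1 pass, R2 fail, R3 pass.
Only rule 2 fails.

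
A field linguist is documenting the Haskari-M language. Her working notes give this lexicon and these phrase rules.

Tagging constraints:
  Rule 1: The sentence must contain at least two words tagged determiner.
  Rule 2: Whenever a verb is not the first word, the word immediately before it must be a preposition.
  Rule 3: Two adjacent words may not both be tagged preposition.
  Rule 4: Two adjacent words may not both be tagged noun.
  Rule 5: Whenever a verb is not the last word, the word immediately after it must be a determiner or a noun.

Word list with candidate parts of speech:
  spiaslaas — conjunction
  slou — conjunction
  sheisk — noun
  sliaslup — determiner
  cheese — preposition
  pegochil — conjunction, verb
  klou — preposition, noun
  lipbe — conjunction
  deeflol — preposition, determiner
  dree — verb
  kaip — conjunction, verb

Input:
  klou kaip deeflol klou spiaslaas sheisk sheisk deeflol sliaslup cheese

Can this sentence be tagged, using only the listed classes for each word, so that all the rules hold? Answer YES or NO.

Candidates per position — 1:klou {preposition,noun}; 2:kaip {conjunction,verb}; 3:deeflol {preposition,determiner}; 4:klou {preposition,noun}; 5:spiaslaas {conjunction}; 6:sheisk {noun}; 7:sheisk {noun}; 8:deeflol {preposition,determiner}; 9:sliaslup {determiner}; 10:cheese {preposition}.
Rule 4 cannot be satisfied by any choice of tags from the lexicon.
So there is no consistent tagging.

NO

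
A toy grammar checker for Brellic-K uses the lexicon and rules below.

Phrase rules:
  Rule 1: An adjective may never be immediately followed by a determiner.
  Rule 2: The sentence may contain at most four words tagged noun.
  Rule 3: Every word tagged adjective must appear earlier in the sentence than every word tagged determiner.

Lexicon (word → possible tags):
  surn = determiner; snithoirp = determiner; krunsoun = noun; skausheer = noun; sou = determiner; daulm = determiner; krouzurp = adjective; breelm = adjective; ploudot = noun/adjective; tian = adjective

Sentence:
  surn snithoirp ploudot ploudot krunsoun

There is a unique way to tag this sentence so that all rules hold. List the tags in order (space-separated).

Candidates per position — 1:surn {determiner}; 2:snithoirp {determiner}; 3:ploudot {noun,adjective}; 4:ploudot {noun,adjective}; 5:krunsoun {noun}.
Position 3: tagging it adjective would leave rule 3 unsatisfiable, so it must be noun.
Position 4: tagging it adjective would leave rule 3 unsatisfiable, so it must be noun.
The unique satisfying tagging is: determiner determiner noun noun noun.
Check: rule 1 holds; rule 2 holds; rule 3 holds.

determiner determiner noun noun noun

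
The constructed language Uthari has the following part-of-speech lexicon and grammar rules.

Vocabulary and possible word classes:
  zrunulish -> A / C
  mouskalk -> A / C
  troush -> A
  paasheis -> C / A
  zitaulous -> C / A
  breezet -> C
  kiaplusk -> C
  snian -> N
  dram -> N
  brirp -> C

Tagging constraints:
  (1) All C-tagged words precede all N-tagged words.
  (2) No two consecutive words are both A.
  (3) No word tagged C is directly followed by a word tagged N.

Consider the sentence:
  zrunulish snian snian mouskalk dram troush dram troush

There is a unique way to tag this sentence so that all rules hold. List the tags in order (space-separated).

A N N A N A N A

Candidates per position — 1:zrunulish {A,C}; 2:snian {N}; 3:snian {N}; 4:mouskalk {A,C}; 5:dram {N}; 6:troush {A}; 7:dram {N}; 8:troush {A}.
Word 1 cannot be C — rule 3 would then fail for every completion. It is A.
Word 4 cannot be C — rule 1 would then fail for every completion. It is A.
That leaves exactly one tagging: A N N A N A N A.
Checking: rule 1 holds; rule 2 holds; rule 3 holds.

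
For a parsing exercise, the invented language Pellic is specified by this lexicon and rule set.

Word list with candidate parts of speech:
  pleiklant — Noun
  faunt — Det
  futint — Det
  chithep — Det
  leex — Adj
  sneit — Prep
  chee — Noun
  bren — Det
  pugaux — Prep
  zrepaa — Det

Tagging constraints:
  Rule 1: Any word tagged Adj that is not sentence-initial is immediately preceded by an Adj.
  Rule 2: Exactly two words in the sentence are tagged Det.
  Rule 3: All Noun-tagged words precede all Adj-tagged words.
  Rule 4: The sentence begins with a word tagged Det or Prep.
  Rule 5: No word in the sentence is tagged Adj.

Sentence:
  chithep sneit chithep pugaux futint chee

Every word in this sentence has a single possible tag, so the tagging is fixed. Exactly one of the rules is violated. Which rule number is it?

2

Fixed tagging: Det Prep Det Prep Det Noun.
Applying the rules: R1 ok, R2 fails, R3 ok, R4 ok, R5 ok.
Only rule 2 fails.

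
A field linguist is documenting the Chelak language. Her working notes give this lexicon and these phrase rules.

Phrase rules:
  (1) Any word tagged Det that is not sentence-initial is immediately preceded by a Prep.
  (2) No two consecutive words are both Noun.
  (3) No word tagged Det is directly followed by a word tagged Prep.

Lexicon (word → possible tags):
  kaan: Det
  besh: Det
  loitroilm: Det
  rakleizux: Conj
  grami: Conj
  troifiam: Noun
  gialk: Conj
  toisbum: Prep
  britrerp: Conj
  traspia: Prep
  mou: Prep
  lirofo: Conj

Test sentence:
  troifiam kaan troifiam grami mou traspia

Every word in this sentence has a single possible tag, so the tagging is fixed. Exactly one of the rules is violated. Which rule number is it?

Fixed tagging: Noun Det Noun Conj Prep Prep.
Checking each rule: R1 ✗, R2 ✓, R3 ✓.
Only rule 1 fails.

1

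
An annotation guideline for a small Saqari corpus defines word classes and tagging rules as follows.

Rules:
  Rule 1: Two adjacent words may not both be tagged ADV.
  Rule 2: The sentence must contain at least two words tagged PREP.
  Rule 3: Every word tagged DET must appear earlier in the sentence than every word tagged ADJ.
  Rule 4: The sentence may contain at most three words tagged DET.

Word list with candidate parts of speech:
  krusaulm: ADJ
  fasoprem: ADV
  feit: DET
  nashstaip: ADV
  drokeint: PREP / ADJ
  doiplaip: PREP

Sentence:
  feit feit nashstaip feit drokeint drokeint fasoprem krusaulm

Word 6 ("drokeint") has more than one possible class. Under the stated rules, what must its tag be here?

Candidates per position — 1:feit {DET}; 2:feit {DET}; 3:nashstaip {ADV}; 4:feit {DET}; 5:drokeint {PREP,ADJ}; 6:drokeint {PREP,ADJ}; 7:fasoprem {ADV}; 8:krusaulm {ADJ}.
Word 5 cannot be ADJ — rule 2 would then fail for every completion. It is PREP.
Word 6 cannot be ADJ — rule 2 would then fail for every completion. It is PREP.
That leaves exactly one tagging: DET DET ADV DET PREP PREP ADV ADJ.
Check: rule 1 satisfied; rule 2 satisfied; rule 3 satisfied; rule 4 satisfied.

PREP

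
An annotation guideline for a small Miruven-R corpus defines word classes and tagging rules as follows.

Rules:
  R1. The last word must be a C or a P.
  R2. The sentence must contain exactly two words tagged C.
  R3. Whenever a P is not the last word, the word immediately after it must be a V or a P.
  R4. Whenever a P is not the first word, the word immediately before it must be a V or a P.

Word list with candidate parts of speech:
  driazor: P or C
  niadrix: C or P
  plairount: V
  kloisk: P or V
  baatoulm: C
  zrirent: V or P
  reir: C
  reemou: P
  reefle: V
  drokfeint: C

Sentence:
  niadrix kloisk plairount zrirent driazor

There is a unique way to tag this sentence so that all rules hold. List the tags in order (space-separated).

Candidates per position — 1:niadrix {C,P}; 2:kloisk {P,V}; 3:plairount {V}; 4:zrirent {V,P}; 5:driazor {P,C}.
At position 1, choosing P makes rule 2 impossible to satisfy; hence C.
At position 2, choosing P makes rule 4 impossible to satisfy; hence V.
At position 5, choosing P makes rule 2 impossible to satisfy; hence C.
At position 4, choosing P makes rule 3 impossible to satisfy; hence V.
The only consistent sequence is: C V V V C.
Rule-by-rule: rule 1 ok; rule 2 ok; rule 3 ok; rule 4 ok.

C V V V C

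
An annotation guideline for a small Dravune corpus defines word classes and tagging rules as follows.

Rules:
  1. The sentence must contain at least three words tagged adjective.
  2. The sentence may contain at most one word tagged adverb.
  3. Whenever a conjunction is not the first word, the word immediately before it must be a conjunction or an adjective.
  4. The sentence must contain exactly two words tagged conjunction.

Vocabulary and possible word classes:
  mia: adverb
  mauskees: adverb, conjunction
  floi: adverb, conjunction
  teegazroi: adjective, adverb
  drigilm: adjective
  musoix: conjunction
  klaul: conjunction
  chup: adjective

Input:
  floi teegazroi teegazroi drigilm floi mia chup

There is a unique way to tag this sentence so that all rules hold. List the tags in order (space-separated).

conjunction adjective adjective adjective conjunction adverb adjective

Candidates per position — 1:floi {adverb,conjunction}; 2:teegazroi {adjective,adverb}; 3:teegazroi {adjective,adverb}; 4:drigilm {adjective}; 5:floi {adverb,conjunction}; 6:mia {adverb}; 7:chup {adjective}.
Position 1: adverb is ruled out by rule 2; that leaves conjunction.
Position 2: adverb is ruled out by rule 2; that leaves adjective.
Position 3: adverb is ruled out by rule 2; that leaves adjective.
Position 5: adverb is ruled out by rule 2; that leaves conjunction.
So the tagging must be: conjunction adjective adjective adjective conjunction adverb adjective.
Check: rule 1 holds; rule 2 holds; rule 3 holds; rule 4 holds.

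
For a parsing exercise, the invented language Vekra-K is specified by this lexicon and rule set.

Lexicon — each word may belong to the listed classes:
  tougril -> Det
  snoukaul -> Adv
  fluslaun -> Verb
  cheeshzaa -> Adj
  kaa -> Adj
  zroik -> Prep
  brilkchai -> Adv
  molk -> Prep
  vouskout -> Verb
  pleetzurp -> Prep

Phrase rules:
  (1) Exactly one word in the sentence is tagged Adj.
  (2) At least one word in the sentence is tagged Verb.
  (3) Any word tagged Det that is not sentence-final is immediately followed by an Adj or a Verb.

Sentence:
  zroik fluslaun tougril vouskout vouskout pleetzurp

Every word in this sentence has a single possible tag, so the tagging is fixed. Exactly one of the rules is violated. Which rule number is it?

Fixed tagging: Prep Verb Det Verb Verb Prep.
Checking each rule: R1 fail, R2 pass, R3 pass.
Only rule 1 fails.

1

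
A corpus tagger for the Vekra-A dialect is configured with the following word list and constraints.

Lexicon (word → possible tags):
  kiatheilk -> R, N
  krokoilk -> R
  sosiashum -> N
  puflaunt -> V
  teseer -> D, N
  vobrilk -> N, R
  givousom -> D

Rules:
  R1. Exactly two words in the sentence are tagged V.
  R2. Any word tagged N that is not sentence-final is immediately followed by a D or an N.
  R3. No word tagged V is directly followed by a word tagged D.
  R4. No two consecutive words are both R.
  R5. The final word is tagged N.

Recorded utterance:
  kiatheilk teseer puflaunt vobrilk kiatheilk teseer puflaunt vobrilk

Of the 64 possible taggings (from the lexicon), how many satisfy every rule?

Candidates per position — 1:kiatheilk {R,N}; 2:teseer {D,N}; 3:puflaunt {V}; 4:vobrilk {N,R}; 5:kiatheilk {R,N}; 6:teseer {D,N}; 7:puflaunt {V}; 8:vobrilk {N,R}.
There are 64 candidate sequences in total.
The sequences that satisfy every rule: R D V N N D V N; R D V R N D V N; N D V N N D V N; N D V R N D V N.
Count = 4.

4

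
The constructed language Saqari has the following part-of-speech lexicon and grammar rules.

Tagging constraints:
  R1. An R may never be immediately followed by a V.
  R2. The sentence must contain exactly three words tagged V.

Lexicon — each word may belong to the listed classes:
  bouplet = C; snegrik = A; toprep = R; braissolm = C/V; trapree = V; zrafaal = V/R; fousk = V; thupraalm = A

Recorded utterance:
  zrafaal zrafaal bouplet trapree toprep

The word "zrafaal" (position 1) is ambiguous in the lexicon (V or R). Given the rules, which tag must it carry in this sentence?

V

Candidates per position — 1:zrafaal {V,R}; 2:zrafaal {V,R}; 3:bouplet {C}; 4:trapree {V}; 5:toprep {R}.
At position 1, choosing R makes rule 2 impossible to satisfy; hence V.
At position 2, choosing R makes rule 2 impossible to satisfy; hence V.
The only consistent sequence is: V V C V R.
Verifying each rule — rule 1 satisfied; rule 2 satisfied.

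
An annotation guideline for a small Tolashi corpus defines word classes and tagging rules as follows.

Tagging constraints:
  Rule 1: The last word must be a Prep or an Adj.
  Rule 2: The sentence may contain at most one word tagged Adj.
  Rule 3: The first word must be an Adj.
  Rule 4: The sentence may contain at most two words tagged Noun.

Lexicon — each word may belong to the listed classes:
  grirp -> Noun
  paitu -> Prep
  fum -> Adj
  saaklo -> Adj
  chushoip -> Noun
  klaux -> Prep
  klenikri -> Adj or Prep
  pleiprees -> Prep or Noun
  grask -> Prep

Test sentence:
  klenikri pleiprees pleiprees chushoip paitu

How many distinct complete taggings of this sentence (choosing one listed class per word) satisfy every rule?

Candidates per position — 1:klenikri {Adj,Prep}; 2:pleiprees {Prep,Noun}; 3:pleiprees {Prep,Noun}; 4:chushoip {Noun}; 5:paitu {Prep}.
There are 8 candidate sequences in total.
The sequences that satisfy every rule: Adj Prep Prep Noun Prep; Adj Prep Noun Noun Prep; Adj Noun Prep Noun Prep.
Count = 3.

3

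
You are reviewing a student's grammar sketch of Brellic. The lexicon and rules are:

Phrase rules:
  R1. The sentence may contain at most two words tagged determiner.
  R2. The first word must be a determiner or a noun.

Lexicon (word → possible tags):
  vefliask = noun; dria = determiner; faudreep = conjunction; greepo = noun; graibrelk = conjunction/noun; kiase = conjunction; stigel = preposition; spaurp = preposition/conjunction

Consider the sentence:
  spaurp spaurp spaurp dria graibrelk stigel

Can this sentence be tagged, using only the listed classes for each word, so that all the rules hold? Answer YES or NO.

NO

Candidates per position — 1:spaurp {preposition,conjunction}; 2:spaurp {preposition,conjunction}; 3:spaurp {preposition,conjunction}; 4:dria {determiner}; 5:graibrelk {conjunction,noun}; 6:stigel {preposition}.
Rule 2 cannot be satisfied by any choice of tags from the lexicon.
So there is no consistent tagging.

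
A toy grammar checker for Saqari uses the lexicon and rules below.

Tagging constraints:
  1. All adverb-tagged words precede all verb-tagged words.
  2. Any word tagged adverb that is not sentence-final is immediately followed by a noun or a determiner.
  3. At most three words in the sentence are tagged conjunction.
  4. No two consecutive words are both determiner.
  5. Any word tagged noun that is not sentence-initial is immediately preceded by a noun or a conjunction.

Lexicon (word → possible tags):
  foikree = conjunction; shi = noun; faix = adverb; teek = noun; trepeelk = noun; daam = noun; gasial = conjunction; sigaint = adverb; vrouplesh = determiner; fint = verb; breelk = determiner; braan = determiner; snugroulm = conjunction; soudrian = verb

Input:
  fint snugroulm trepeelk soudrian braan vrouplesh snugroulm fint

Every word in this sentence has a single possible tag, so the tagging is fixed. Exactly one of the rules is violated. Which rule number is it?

Fixed tagging: verb conjunction noun verb determiner determiner conjunction verb.
Rule check: R1 pass, R2 pass, R3 pass, R4 fail, R5 pass.
Only rule 4 fails.

4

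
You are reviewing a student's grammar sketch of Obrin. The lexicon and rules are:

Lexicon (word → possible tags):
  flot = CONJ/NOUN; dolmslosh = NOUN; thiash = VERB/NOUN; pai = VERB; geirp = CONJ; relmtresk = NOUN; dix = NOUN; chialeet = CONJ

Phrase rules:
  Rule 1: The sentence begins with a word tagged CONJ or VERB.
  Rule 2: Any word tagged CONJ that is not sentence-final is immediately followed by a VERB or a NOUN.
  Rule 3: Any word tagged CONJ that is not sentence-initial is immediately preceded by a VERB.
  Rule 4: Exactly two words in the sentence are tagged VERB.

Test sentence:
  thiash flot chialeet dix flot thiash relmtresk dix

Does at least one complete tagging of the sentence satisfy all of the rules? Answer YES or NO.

NO

Candidates per position — 1:thiash {VERB,NOUN}; 2:flot {CONJ,NOUN}; 3:chialeet {CONJ}; 4:dix {NOUN}; 5:flot {CONJ,NOUN}; 6:thiash {VERB,NOUN}; 7:relmtresk {NOUN}; 8:dix {NOUN}.
Rule 3 cannot be satisfied by any choice of tags from the lexicon.
So there is no consistent tagging.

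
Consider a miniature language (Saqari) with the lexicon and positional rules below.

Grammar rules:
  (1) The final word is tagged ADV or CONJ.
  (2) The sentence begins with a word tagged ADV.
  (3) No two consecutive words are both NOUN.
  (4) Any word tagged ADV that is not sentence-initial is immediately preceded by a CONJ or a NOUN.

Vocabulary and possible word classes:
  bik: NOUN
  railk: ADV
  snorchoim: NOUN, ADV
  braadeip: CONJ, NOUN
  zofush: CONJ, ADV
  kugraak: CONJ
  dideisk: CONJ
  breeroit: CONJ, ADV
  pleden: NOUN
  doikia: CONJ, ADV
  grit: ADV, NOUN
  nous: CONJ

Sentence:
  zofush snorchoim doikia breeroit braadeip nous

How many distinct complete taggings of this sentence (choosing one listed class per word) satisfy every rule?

6

Candidates per position — 1:zofush {CONJ,ADV}; 2:snorchoim {NOUN,ADV}; 3:doikia {CONJ,ADV}; 4:breeroit {CONJ,ADV}; 5:braadeip {CONJ,NOUN}; 6:nous {CONJ}.
There are 32 candidate sequences in total.
Checking each against the rules leaves 6 sequences.
Count = 6.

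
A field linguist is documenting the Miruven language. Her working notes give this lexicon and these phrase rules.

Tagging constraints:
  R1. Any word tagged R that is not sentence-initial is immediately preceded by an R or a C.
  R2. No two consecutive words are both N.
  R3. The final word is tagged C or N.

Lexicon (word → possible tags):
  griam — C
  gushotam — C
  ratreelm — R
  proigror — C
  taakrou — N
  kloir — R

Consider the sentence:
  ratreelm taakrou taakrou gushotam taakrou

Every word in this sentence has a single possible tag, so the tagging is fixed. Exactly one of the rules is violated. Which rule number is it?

Fixed tagging: R N N C N.
Checking each rule: R1 pass, R2 fail, R3 pass.
Only rule 2 fails.

2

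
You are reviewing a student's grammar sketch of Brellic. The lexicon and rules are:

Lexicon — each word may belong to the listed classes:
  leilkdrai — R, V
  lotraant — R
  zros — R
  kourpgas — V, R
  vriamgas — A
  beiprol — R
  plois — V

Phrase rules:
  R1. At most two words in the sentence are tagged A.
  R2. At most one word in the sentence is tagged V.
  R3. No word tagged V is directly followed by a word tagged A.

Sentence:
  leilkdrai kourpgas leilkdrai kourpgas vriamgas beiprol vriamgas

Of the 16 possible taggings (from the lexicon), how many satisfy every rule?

4

Candidates per position — 1:leilkdrai {R,V}; 2:kourpgas {V,R}; 3:leilkdrai {R,V}; 4:kourpgas {V,R}; 5:vriamgas {A}; 6:beiprol {R}; 7:vriamgas {A}.
There are 16 candidate sequences in total.
The sequences that satisfy every rule: R V R R A R A; R R R R A R A; R R V R A R A; V R R R A R A.
Count = 4.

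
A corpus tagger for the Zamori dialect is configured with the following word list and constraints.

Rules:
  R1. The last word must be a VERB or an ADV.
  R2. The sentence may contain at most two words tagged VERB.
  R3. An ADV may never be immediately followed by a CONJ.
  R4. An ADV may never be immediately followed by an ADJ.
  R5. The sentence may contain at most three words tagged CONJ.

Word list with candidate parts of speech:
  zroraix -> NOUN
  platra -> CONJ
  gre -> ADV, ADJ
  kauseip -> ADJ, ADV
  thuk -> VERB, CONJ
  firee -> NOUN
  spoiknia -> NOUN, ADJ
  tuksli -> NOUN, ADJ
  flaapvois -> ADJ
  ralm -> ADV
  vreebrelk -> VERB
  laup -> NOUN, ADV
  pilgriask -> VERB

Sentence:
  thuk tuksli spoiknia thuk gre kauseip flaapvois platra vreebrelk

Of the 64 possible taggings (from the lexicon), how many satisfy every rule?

Candidates per position — 1:thuk {VERB,CONJ}; 2:tuksli {NOUN,ADJ}; 3:spoiknia {NOUN,ADJ}; 4:thuk {VERB,CONJ}; 5:gre {ADV,ADJ}; 6:kauseip {ADJ,ADV}; 7:flaapvois {ADJ}; 8:platra {CONJ}; 9:vreebrelk {VERB}.
There are 64 candidate sequences in total.
Checking each against the rules leaves 12 sequences.
Count = 12.

12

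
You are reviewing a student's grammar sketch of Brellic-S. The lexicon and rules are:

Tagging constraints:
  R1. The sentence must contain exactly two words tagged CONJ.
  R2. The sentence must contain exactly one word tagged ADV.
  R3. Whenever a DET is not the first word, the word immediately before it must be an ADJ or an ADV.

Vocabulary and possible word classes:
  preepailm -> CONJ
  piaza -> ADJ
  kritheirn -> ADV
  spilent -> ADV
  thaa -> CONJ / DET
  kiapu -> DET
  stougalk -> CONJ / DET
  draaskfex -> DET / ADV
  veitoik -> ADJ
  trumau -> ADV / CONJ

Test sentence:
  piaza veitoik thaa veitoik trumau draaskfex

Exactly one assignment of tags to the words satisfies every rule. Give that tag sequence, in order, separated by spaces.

Candidates per position — 1:piaza {ADJ}; 2:veitoik {ADJ}; 3:thaa {CONJ,DET}; 4:veitoik {ADJ}; 5:trumau {ADV,CONJ}; 6:draaskfex {DET,ADV}.
Word 3 cannot be DET — rule 1 would then fail for every completion. It is CONJ.
Word 5 cannot be ADV — rule 1 would then fail for every completion. It is CONJ.
Word 6 cannot be DET — rule 2 would then fail for every completion. It is ADV.
The only consistent sequence is: ADJ ADJ CONJ ADJ CONJ ADV.
Checking: rule 1 satisfied; rule 2 satisfied; rule 3 satisfied.

ADJ ADJ CONJ ADJ CONJ ADV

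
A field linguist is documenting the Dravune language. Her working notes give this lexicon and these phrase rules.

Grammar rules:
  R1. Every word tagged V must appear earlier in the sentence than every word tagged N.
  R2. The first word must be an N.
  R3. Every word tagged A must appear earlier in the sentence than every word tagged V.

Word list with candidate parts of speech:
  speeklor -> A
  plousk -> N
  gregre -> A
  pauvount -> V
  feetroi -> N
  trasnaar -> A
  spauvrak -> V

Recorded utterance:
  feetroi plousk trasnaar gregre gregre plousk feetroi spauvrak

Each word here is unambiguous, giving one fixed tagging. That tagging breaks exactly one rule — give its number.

Fixed tagging: N N A A A N N V.
Rule check: R1 fail, R2 pass, R3 pass.
Only rule 1 fails.

1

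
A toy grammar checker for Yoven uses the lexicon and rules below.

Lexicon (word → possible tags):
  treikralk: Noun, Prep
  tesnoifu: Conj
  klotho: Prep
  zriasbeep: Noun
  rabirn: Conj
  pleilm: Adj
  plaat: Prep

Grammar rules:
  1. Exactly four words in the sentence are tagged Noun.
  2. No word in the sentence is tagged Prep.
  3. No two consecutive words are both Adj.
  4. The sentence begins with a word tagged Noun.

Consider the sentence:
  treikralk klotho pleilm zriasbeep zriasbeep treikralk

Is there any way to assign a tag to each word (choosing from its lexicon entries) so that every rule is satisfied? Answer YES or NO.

NO

Candidates per position — 1:treikralk {Noun,Prep}; 2:klotho {Prep}; 3:pleilm {Adj}; 4:zriasbeep {Noun}; 5:zriasbeep {Noun}; 6:treikralk {Noun,Prep}.
Rule 2 cannot be satisfied by any choice of tags from the lexicon.
So there is no consistent tagging.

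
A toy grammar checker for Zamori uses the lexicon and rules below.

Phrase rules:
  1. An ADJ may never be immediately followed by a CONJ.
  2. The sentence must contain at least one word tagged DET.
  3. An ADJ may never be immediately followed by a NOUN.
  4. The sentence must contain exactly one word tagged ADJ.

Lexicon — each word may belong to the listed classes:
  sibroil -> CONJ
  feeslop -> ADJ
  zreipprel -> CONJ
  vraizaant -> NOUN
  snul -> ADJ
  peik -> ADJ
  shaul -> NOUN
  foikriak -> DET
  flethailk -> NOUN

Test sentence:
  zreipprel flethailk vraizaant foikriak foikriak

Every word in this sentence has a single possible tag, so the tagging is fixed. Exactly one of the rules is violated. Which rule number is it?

4

Fixed tagging: CONJ NOUN NOUN DET DET.
Rule check: R1 holds, R2 holds, R3 holds, R4 violated.
Only rule 4 fails.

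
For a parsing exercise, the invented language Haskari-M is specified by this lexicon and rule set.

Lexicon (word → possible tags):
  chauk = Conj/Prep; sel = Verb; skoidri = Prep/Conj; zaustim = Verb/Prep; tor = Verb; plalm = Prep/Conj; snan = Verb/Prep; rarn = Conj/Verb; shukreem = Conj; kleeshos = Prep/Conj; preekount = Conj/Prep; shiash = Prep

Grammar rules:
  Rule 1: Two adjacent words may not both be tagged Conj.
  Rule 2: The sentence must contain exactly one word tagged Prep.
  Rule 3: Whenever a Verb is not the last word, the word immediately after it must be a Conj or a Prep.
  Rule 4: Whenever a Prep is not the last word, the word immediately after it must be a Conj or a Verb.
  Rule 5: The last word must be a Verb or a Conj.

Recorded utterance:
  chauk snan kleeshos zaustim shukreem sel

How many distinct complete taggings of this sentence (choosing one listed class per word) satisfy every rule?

4

Candidates per position — 1:chauk {Conj,Prep}; 2:snan {Verb,Prep}; 3:kleeshos {Prep,Conj}; 4:zaustim {Verb,Prep}; 5:shukreem {Conj}; 6:sel {Verb}.
There are 16 candidate sequences in total.
The sequences that satisfy every rule: Conj Verb Prep Verb Conj Verb; Conj Verb Conj Prep Conj Verb; Conj Prep Conj Verb Conj Verb; Prep Verb Conj Verb Conj Verb.
Count = 4.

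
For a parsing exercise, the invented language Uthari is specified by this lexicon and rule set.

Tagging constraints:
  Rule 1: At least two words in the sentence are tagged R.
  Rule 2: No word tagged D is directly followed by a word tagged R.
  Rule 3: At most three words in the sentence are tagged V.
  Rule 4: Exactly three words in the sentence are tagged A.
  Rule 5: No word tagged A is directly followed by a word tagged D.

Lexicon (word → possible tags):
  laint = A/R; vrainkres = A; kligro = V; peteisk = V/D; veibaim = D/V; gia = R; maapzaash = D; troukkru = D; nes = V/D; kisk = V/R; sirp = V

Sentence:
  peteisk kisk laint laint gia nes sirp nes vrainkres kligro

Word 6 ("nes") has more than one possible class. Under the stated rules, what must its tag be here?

D

Candidates per position — 1:peteisk {V,D}; 2:kisk {V,R}; 3:laint {A,R}; 4:laint {A,R}; 5:gia {R}; 6:nes {V,D}; 7:sirp {V}; 8:nes {V,D}; 9:vrainkres {A}; 10:kligro {V}.
Word 3 cannot be R — rule 4 would then fail for every completion. It is A.
Word 4 cannot be R — rule 4 would then fail for every completion. It is A.
Word 2 cannot be V — rule 1 would then fail for every completion. It is R.
Word 1 cannot be D — rule 2 would then fail for every completion. It is V.
Word 6 cannot be V — rule 3 would then fail for every completion. It is D.
Word 8 cannot be V — rule 3 would then fail for every completion. It is D.
That leaves exactly one tagging: V R A A R D V D A V.
Check: rule 1 satisfied; rule 2 satisfied; rule 3 satisfied; rule 4 satisfied; rule 5 satisfied.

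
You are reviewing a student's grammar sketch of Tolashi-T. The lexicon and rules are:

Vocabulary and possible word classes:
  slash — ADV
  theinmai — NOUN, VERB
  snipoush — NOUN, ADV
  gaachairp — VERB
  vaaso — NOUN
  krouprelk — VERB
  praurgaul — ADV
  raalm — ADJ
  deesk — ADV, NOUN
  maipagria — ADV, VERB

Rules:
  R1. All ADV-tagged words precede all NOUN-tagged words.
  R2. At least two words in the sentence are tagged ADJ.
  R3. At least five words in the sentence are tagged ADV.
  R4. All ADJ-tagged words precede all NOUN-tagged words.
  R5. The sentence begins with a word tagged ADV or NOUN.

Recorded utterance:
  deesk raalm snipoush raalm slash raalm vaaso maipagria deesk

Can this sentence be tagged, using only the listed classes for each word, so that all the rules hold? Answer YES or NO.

NO

Candidates per position — 1:deesk {ADV,NOUN}; 2:raalm {ADJ}; 3:snipoush {NOUN,ADV}; 4:raalm {ADJ}; 5:slash {ADV}; 6:raalm {ADJ}; 7:vaaso {NOUN}; 8:maipagria {ADV,VERB}; 9:deesk {ADV,NOUN}.
Every candidate sequence violates at least one rule; no consistent tagging exists.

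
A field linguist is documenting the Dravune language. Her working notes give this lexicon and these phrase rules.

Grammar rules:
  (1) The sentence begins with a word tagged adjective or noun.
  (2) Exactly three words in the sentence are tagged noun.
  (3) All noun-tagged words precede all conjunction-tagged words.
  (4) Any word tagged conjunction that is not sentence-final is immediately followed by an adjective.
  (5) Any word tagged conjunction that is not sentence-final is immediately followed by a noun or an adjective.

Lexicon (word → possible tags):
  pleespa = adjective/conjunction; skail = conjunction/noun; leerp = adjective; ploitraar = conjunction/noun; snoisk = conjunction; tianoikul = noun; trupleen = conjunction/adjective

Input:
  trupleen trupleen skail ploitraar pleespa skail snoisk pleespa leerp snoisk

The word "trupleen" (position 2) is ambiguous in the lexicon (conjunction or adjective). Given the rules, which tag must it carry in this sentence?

adjective

Candidates per position — 1:trupleen {conjunction,adjective}; 2:trupleen {conjunction,adjective}; 3:skail {conjunction,noun}; 4:ploitraar {conjunction,noun}; 5:pleespa {adjective,conjunction}; 6:skail {conjunction,noun}; 7:snoisk {conjunction}; 8:pleespa {adjective,conjunction}; 9:leerp {adjective}; 10:snoisk {conjunction}.
Position 1: conjunction is ruled out by rule 1; that leaves adjective.
Position 2: conjunction is ruled out by rule 4; that leaves adjective.
Position 3: conjunction is ruled out by rule 2; that leaves noun.
Position 4: conjunction is ruled out by rule 2; that leaves noun.
Position 5: conjunction is ruled out by rule 4; that leaves adjective.
Position 6: conjunction is ruled out by rule 2; that leaves noun.
Position 8: conjunction is ruled out by rule 4; that leaves adjective.
That leaves exactly one tagging: adjective adjective noun noun adjective noun conjunction adjective adjective conjunction.
Verifying each rule — rule 1 satisfied; rule 2 satisfied; rule 3 satisfied; rule 4 satisfied; rule 5 satisfied.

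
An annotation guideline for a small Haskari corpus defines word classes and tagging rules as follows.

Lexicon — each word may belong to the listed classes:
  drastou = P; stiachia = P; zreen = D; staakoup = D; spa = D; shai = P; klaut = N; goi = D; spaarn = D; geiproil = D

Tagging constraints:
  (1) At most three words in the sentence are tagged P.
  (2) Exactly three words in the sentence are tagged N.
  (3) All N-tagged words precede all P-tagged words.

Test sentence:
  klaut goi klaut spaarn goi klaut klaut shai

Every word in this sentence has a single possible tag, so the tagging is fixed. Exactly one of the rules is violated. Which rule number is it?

2

Fixed tagging: N D N D D N N P.
Checking each rule: R1 holds, R2 violated, R3 holds.
Only rule 2 fails.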